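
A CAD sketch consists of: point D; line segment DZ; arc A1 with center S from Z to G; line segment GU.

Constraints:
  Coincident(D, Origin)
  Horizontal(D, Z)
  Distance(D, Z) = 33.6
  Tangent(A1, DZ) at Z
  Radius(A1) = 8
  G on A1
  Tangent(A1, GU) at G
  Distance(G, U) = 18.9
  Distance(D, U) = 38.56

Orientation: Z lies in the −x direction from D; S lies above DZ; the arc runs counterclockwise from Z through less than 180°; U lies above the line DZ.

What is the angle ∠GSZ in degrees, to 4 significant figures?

94.40°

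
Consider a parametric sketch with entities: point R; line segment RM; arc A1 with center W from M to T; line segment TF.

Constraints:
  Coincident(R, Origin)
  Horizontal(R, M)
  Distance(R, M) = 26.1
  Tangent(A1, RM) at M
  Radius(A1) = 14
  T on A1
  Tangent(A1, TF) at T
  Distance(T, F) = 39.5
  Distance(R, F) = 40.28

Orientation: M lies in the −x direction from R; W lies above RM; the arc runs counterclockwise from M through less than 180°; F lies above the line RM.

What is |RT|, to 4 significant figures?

15.70

R is at the origin; R and M share the same y with |RM| = 26.1 and M on the −x side, so M = (-26.10, 0.000). Tangency of A1 to RM means the radius WM is perpendicular to RM, so W = M + (0, 14) = (-26.10, 14.00). Since WT ⟂ TF (tangency), |WF| = √(14.0² + 39.5²) = 41.91 regardless of where T sits on A1. So F lies on both circle(R, 40.28) and circle(W, 41.91); the above-RM intersection is F = (7.032, 39.66). T is the foot of the tangent from F: T = (-14.32, 6.431).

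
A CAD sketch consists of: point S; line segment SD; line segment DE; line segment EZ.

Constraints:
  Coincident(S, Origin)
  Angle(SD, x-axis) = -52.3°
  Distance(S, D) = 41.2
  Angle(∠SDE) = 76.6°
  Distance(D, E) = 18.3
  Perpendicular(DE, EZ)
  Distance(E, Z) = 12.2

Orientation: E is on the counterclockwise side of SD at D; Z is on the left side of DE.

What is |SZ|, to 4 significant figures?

29.22

S is at the origin; SD runs at -52.3° with length 41.2, so D = 41.2·(cos -52.3°, sin -52.3°) = (25.19, -32.60). ∠SDE = 76.6°, so DE runs at -52.3° + (180° − 76.6°) = 51.10° from the x-axis; with |DE| = 18.3, E = D + 18.3·(cos 51.10°, sin 51.10°) = (36.69, -18.36). DE is perpendicular to EZ; with |EZ| = 12.2 on the left of DE, Z = E + 12.2·(-0.7782, 0.6280) = (27.19, -10.70). Then |SZ| = |Z − S| = 29.22.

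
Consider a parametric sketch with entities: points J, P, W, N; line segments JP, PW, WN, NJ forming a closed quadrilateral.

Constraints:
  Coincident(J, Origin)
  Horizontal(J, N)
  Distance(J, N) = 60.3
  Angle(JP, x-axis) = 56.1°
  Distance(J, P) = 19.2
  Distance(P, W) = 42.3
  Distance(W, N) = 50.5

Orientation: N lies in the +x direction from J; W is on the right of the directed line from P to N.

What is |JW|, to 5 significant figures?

30.953

Checks: |PW| = 42.30 ✓; |WN| = 50.50 ✓.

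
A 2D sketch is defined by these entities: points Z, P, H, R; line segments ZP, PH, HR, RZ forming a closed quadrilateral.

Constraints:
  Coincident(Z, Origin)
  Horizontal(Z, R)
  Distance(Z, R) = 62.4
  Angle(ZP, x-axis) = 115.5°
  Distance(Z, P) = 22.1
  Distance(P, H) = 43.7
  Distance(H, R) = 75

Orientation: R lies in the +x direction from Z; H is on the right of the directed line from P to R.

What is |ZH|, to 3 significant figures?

25.3

Checks: Z.y = 0.00, R.y = 0.00 ✓; |PH| = 43.70 ✓; |HR| = 75.00 ✓.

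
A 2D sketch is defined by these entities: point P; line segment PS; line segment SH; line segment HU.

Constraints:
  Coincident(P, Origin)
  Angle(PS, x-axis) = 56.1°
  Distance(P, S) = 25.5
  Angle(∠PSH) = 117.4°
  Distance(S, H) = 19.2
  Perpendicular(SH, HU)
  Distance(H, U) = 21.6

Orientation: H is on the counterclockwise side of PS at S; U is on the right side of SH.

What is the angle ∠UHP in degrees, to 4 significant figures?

126.2°

P is at the origin; PS runs at 56.1° with length 25.5, so S = 25.5·(cos 56.1°, sin 56.1°) = (14.22, 21.17). ∠PSH = 117.4°, so SH runs at 56.1° + (180° − 117.4°) = 118.7° from the x-axis; with |SH| = 19.2, H = S + 19.2·(cos 118.7°, sin 118.7°) = (5.002, 38.01). SH is perpendicular to HU; with |HU| = 21.6 on the right of SH, U = H + 21.6·(0.8771, 0.4802) = (23.95, 48.38). Then cos ∠UHP = HU·HP / (|HU||HP|), giving 126.2°.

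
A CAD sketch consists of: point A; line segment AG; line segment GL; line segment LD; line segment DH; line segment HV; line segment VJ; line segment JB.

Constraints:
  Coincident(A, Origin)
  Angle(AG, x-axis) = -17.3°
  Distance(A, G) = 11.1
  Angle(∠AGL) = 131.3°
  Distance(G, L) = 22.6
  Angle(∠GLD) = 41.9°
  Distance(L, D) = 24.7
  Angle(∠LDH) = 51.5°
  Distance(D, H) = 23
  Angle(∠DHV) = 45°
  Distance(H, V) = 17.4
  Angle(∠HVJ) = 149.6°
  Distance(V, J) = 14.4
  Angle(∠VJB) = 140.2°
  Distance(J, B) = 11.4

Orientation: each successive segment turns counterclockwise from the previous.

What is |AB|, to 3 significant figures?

31.5

A is at the origin; AG runs at -17.3° with length 11.1, so G = (10.6, -3.30). ∠AGL = 131.3° gives GL at 31.4° from the x-axis; with |GL| = 22.6, L = (29.9, 8.47). ∠GLD = 41.9° gives LD at 170° from the x-axis; with |LD| = 24.7, D = (5.60, 13.0). ∠LDH = 51.5° gives DH at -62.0° from the x-axis; with |DH| = 23.0, H = (16.4, -7.33). ∠DHV = 45.0° gives HV at 73.0° from the x-axis; with |HV| = 17.4, V = (21.5, 9.31). ∠HVJ = 149.6° gives VJ at 103° from the x-axis; with |VJ| = 14.4, J = (18.1, 23.3). ∠VJB = 140.2° gives JB at 143° from the x-axis; with |JB| = 11.4, B = (9.02, 30.1). Then |AB| = |B − A| = 31.5.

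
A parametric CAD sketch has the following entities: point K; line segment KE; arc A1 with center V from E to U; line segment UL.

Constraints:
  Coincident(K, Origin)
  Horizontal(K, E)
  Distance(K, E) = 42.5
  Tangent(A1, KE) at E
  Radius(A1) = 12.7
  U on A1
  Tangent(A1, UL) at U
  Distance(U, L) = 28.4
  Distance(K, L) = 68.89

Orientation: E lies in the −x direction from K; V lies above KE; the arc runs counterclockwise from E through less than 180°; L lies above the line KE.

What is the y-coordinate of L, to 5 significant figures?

41.041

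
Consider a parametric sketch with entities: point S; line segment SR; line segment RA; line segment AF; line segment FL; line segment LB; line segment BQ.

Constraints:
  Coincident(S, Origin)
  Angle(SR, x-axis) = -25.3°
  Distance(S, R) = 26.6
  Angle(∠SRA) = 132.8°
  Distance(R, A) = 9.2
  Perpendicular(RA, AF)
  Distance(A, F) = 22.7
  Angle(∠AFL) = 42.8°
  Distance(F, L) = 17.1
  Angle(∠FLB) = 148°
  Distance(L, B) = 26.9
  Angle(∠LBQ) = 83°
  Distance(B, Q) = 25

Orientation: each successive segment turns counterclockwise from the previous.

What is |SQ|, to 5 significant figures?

51.639

S is at the origin; SR runs at -25.3° with length 26.6, so R = (24.049, -11.368). ∠SRA = 132.8° gives RA at 21.900° from the x-axis; with |RA| = 9.2, A = (32.585, -7.9362). RA is perpendicular to AF, so AF runs at 111.90°; with |AF| = 22.7, F = (24.118, 13.126). ∠AFL = 42.8° gives FL at -110.90° from the x-axis; with |FL| = 17.1, L = (18.018, -2.8492). ∠FLB = 148.0° gives LB at -78.900° from the x-axis; with |LB| = 26.9, B = (23.196, -29.246). ∠LBQ = 83.0° gives BQ at 18.100° from the x-axis; with |BQ| = 25.0, Q = (46.959, -21.479). Then |SQ| = |Q − S| = 51.639.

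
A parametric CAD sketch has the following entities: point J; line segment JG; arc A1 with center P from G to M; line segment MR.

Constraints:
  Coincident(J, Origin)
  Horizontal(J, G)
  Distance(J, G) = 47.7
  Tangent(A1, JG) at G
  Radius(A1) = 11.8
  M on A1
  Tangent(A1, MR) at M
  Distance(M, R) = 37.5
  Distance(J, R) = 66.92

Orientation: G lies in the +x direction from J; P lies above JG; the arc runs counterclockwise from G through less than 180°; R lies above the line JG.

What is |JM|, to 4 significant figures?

60.80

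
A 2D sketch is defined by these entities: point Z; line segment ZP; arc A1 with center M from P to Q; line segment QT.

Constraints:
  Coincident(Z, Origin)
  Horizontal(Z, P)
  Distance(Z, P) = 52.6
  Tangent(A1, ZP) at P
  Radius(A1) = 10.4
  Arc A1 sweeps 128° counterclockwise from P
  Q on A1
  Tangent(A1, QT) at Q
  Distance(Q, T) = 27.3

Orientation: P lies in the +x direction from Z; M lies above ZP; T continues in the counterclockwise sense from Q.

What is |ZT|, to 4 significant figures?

58.34

Z is at the origin; ZP is horizontal with |ZP| = 52.6 and P on the +x side, so P = (52.60, 0.000). Since A1 is tangent to ZP there, MP ⟂ ZP, so M = P + (0, 10.4) = (52.60, 10.40). On A1, P sits at bearing -90° from M; a 128° counterclockwise sweep puts Q at bearing 38°, so Q = M + 10.4·(cos 38°, sin 38°) = (60.80, 16.80). Since A1 is tangent to QT there, MQ ⟂ QT, so QT runs along (−sin 38°, cos 38°); with |QT| = 27.3, T = (43.99, 38.32). Then |ZT| = |T − Z| = 58.34.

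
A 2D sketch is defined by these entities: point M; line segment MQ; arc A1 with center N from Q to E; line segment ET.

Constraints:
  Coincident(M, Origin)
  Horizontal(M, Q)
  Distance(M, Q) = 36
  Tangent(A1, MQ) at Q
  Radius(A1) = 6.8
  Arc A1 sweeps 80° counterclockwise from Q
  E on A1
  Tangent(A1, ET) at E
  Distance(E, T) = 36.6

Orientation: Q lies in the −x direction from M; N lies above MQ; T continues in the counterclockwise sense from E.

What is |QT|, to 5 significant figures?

43.660

M is at the origin; M and Q share the same y with |MQ| = 36.0 and Q on the −x side, so Q = (-36.000, 0.0000). The tangent condition forces NQ to be normal to MQ, so N = Q + (0, 6.8) = (-36.000, 6.8000). On A1, Q sits at bearing -90° from N; an 80° counterclockwise sweep puts E at bearing -10°, so E = N + 6.8·(cos -10°, sin -10°) = (-29.303, 5.6192). A1 meets ET tangentially, so NE is at right angles to ET, so ET runs along (−sin -10°, cos -10°); with |ET| = 36.6, T = (-22.948, 41.663). Then |QT| = |T − Q| = 43.660.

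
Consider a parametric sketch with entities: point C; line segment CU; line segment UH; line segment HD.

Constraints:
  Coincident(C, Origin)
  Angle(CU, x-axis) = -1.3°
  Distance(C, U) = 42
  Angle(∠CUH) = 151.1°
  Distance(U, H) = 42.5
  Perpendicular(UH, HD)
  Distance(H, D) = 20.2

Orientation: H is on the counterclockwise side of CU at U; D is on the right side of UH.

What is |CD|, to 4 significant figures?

89.02

C is at the origin; CU runs at -1.3° with length 42.0, so U = 42.0·(cos -1.3°, sin -1.3°) = (41.99, -0.9529). ∠CUH = 151.1°, so UH runs at -1.3° + (180° − 151.1°) = 27.60° from the x-axis; with |UH| = 42.5, H = U + 42.5·(cos 27.60°, sin 27.60°) = (79.65, 18.74). The perpendicularity gives HD at right angles to UH; with |HD| = 20.2 on the right of UH, D = H + 20.2·(0.4633, -0.8862) = (89.01, 0.8359). Then |CD| = |D − C| = 89.02.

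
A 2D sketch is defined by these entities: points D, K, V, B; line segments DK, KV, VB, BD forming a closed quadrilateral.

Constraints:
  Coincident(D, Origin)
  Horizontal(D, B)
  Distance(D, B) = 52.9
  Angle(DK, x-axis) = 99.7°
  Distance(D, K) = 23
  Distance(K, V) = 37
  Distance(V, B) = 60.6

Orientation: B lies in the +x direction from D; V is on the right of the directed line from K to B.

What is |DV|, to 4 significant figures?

15.48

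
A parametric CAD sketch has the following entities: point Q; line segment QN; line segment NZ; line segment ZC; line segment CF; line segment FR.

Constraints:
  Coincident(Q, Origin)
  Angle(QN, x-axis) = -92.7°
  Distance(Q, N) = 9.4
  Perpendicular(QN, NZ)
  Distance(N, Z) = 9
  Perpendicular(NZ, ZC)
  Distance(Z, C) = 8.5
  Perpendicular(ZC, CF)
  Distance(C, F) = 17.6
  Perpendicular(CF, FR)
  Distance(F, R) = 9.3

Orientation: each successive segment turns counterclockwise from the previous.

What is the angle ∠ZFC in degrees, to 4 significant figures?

25.78°

Q is at the origin; QN runs at -92.7° with length 9.4, so N = (-0.4428, -9.390). QN is perpendicular to NZ, so NZ runs at -2.700°; with |NZ| = 9.0, Z = (8.547, -9.814). NZ is perpendicular to ZC, so ZC runs at 87.30°; with |ZC| = 8.5, C = (8.948, -1.323). The perpendicularity gives CF at right angles to ZC, so CF runs at 177.3°; with |CF| = 17.6, F = (-8.633, -0.4939). Then cos ∠ZFC = FZ·FC / (|FZ||FC|), giving 25.78°.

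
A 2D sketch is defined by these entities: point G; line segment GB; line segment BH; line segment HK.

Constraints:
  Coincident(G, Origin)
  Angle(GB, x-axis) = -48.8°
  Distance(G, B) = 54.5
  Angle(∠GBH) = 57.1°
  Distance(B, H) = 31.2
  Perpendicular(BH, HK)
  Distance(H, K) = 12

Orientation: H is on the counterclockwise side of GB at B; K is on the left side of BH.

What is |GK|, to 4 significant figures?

33.80

G is at the origin; GB runs at -48.8° with length 54.5, so B = 54.5·(cos -48.8°, sin -48.8°) = (35.90, -41.01). ∠GBH = 57.1°, so BH runs at -48.8° + (180° − 57.1°) = 74.10° from the x-axis; with |BH| = 31.2, H = B + 31.2·(cos 74.10°, sin 74.10°) = (44.45, -11.00). BH ⟂ HK; with |HK| = 12.0 on the left of BH, K = H + 12.0·(-0.9617, 0.2740) = (32.91, -7.713). Then |GK| = |K − G| = 33.80.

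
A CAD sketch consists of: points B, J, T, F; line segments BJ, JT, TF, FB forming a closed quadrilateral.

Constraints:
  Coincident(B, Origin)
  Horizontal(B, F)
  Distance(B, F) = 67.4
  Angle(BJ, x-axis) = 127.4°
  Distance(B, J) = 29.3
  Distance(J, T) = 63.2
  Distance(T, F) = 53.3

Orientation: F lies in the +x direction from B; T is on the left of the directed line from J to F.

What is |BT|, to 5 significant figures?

61.899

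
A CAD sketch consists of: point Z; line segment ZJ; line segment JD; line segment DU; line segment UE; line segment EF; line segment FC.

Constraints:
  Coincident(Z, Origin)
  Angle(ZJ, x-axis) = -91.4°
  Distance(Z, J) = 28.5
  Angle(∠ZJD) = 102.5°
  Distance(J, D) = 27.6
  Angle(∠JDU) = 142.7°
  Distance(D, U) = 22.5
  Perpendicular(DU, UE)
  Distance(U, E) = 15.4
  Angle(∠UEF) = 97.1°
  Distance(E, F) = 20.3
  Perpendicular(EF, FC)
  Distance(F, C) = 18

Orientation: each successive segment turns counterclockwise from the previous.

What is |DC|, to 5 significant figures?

0.13907

Z is at the origin; ZJ runs at -91.4° with length 28.5, so J = (-0.69632, -28.491). ∠ZJD = 102.5° gives JD at -13.900° from the x-axis; with |JD| = 27.6, D = (26.095, -35.122). ∠JDU = 142.7° gives DU at 23.400° from the x-axis; with |DU| = 22.5, U = (46.745, -26.186). DU is perpendicular to UE, so UE runs at 113.40°; with |UE| = 15.4, E = (40.629, -12.053). ∠UEF = 97.1° gives EF at -163.70° from the x-axis; with |EF| = 20.3, F = (21.145, -17.750). The perpendicularity gives FC at right angles to EF, so FC runs at -73.700°; with |FC| = 18.0, C = (26.197, -35.027). Then |DC| = |C − D| = 0.13907.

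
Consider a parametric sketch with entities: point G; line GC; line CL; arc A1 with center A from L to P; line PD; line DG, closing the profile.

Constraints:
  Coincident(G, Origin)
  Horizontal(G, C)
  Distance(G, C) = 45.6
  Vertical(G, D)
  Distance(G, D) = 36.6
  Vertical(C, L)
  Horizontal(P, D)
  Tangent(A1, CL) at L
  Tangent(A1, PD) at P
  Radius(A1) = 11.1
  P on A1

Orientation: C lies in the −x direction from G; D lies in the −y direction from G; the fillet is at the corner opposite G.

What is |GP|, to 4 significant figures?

50.30

G is at the origin; GC is horizontal with |GC| = 45.6 and C on the −x side, so C = (-45.60, 0.000). G and D share the same x with |GD| = 36.6 and D on the −y side, so D = (0.000, -36.60). The virtual corner opposite G is at (-45.60, -36.60). A1 meets CL tangentially, so AL is at right angles to CL and A1 meets PD tangentially, so AP is at right angles to PD, with radius 11.1, so the center A sits 11.1 in from both sides at A = (-34.50, -25.50). That places the tangent points at L = (-45.60, -25.50) on CL and P = (-34.50, -36.60) on PD. Then |GP| = |P − G| = 50.30.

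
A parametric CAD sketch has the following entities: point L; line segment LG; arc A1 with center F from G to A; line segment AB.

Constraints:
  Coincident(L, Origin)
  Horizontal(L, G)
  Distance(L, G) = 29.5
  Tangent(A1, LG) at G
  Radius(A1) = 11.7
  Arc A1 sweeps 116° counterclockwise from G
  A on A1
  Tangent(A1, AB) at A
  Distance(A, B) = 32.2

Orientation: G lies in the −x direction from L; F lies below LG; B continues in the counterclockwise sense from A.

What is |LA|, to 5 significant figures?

43.411

The tangent condition forces FG to be normal to LG, so F = G + (0, -11.7) = (-29.500, -11.700). On A1, G sits at bearing 90° from F; a 116° counterclockwise sweep puts A at bearing 206°, so A = F + 11.7·(cos 206°, sin 206°) = (-40.016, -16.829). Then |LA| = |A − L| = 43.411.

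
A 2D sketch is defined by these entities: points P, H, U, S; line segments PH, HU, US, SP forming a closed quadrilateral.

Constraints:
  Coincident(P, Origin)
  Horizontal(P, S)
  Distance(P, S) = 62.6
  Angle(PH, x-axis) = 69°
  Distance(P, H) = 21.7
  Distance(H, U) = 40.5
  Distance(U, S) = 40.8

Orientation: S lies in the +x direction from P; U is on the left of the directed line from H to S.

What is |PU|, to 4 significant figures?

57.91

P is at the origin; P and S share the same y with |PS| = 62.6 and S in +x, so S = (62.6, 0). PH runs at 69.0° with |PH| = 21.7, so H = (7.777, 20.26). U is determined by |HU| = 40.5 and |US| = 40.8 together: it lies at the intersection of circle(H, 40.5) and circle(S, 40.8). With |HS| = 58.45, the foot of the radical line on HS is 29.01 from H and the perpendicular offset is √(40.5² − 29.01²) = 28.26. Taking the left-of-HS solution: U = (44.79, 36.71).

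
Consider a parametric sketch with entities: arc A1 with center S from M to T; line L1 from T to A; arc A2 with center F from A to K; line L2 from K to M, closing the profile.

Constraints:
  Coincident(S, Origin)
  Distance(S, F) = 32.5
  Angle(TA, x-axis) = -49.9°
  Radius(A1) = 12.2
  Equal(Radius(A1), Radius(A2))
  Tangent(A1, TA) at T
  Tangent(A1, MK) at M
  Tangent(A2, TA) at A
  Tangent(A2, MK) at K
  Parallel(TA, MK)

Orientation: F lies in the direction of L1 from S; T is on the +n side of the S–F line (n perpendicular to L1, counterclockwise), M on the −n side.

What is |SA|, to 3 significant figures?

34.7

The slot axis is L1's direction at -49.9°, so u = (cos -49.9°, sin -49.9°) = (0.644, -0.765) and n = (−sin -49.9°, cos -49.9°) = (0.765, 0.644). S is at the origin and F lies 32.5 along u from S, so F = 32.5·u = (20.9, -24.9). Tangency of A1 to both parallel lines with radius 12.2 puts T and M at S ± 12.2·n: T = (9.33, 7.86), M = (-9.33, -7.86). Equal radii place A and K the same way about F: A = F + 12.2·n = (30.3, -17.0), K = F − 12.2·n = (11.6, -32.7). Then |SA| = |A − S| = 34.7.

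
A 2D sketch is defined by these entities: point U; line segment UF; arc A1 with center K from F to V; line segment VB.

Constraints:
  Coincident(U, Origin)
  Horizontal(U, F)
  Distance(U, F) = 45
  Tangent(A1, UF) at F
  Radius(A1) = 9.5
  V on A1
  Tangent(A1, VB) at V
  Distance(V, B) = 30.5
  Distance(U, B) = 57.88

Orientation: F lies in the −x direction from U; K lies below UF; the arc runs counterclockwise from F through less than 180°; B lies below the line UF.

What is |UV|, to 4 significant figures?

55.29

Checks: |KV| = 9.500 ✓; ∠(KV, VB) = 90.00° ✓; |VB| = 30.50 ✓; |UB| = 57.88 ✓.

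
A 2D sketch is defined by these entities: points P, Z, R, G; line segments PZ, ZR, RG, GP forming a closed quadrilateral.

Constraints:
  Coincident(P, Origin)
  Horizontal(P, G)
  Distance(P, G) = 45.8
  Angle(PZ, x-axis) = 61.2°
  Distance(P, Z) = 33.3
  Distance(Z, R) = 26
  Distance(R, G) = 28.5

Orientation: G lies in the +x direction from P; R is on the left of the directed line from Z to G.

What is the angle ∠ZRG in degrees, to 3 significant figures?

99.7°

P is at the origin; PG is horizontal with |PG| = 45.8 and G in +x, so G = (45.8, 0). PZ runs at 61.2° with |PZ| = 33.3, so Z = (16.0, 29.2). R is determined by |ZR| = 26.0 and |RG| = 28.5 together: it lies at the intersection of circle(Z, 26.0) and circle(G, 28.5). With |ZG| = 41.7, the foot of the radical line on ZG is 19.2 from Z and the perpendicular offset is √(26.0² − 19.2²) = 17.5. Taking the left-of-ZG solution: R = (42.0, 28.2).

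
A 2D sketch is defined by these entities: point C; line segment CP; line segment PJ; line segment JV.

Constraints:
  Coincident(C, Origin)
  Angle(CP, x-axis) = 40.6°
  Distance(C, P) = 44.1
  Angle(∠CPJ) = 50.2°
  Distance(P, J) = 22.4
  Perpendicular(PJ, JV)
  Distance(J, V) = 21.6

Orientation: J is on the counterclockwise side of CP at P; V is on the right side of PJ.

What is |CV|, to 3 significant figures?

55.8

∠CPJ = 50.2°, so PJ runs at 40.6° + (180° − 50.2°) = 170° from the x-axis; with |PJ| = 22.4, J = P + 22.4·(cos 170°, sin 170°) = (11.4, 32.4). The perpendicularity gives JV at right angles to PJ; with |JV| = 21.6 on the right of PJ, V = J + 21.6·(0.167, 0.986) = (15.0, 53.7). Then |CV| = |V − C| = 55.8.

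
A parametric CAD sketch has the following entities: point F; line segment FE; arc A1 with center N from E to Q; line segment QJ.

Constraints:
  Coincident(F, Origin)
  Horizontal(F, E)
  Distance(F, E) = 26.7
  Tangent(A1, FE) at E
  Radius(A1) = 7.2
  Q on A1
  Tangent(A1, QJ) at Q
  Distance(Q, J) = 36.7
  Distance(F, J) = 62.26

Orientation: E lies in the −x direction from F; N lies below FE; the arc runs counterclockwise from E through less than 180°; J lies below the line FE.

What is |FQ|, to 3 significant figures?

33.2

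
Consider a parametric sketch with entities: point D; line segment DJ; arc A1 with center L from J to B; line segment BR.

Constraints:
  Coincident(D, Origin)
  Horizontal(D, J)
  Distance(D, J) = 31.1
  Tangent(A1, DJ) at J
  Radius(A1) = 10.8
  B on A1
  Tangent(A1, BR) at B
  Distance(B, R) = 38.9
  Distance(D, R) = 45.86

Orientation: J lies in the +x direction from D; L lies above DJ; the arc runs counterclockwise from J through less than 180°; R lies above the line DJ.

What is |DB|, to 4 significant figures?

42.70

Checks: |LJ| = 10.80 ✓; |LB| = 10.80 ✓; ∠(LB, BR) = 90.00° ✓; |BR| = 38.90 ✓; |DR| = 45.86 ✓.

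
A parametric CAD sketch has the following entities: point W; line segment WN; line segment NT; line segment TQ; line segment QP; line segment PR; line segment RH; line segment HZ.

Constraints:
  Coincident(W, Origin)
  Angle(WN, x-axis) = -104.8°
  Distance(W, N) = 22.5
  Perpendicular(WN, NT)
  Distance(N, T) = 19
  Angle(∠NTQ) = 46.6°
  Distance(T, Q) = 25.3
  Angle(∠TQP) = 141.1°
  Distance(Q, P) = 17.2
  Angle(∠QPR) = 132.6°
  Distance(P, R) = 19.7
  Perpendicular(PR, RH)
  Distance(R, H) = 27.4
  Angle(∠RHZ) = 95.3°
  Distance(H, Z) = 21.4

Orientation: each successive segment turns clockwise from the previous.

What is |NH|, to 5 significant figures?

18.428

W is at the origin; WN runs at -104.8° with length 22.5, so N = (-5.7475, -21.754). WN ⟂ NT, so NT runs at 165.20°; with |NT| = 19.0, T = (-24.117, -16.900). ∠NTQ = 46.6° gives TQ at 31.800° from the x-axis; with |TQ| = 25.3, Q = (-2.6149, -3.5681). ∠TQP = 141.1° gives QP at -7.1000° from the x-axis; with |QP| = 17.2, P = (14.453, -5.6940). ∠QPR = 132.6° gives PR at -54.500° from the x-axis; with |PR| = 19.7, R = (25.893, -21.732). The perpendicularity gives RH at right angles to PR, so RH runs at -144.50°; with |RH| = 27.4, H = (3.5863, -37.643). Then |NH| = |H − N| = 18.428.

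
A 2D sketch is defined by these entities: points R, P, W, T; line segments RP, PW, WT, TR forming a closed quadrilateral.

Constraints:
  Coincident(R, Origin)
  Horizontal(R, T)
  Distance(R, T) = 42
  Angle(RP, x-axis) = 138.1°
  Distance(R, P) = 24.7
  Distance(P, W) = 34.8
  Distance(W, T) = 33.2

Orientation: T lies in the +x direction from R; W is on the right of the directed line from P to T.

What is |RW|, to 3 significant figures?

10.3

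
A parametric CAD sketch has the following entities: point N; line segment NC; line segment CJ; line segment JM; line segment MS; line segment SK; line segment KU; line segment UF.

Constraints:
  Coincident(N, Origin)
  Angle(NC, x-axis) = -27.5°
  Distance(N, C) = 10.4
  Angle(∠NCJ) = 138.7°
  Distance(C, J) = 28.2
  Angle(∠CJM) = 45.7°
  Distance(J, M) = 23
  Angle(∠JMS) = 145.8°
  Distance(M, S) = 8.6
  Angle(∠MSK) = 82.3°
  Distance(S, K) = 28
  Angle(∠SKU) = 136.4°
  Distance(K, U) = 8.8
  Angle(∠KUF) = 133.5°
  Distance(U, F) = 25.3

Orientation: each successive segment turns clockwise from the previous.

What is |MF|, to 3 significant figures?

40.3

N is at the origin; NC runs at -27.5° with length 10.4, so C = (9.22, -4.80). ∠NCJ = 138.7° gives CJ at -68.8° from the x-axis; with |CJ| = 28.2, J = (19.4, -31.1). ∠CJM = 45.7° gives JM at 157° from the x-axis; with |JM| = 23.0, M = (-1.73, -22.1). ∠JMS = 145.8° gives MS at 123° from the x-axis; with |MS| = 8.6, S = (-6.38, -14.8). ∠MSK = 82.3° gives SK at 25.0° from the x-axis; with |SK| = 28.0, K = (19.0, -3.00). ∠SKU = 136.4° gives KU at -18.6° from the x-axis; with |KU| = 8.8, U = (27.3, -5.81). ∠KUF = 133.5° gives UF at -65.1° from the x-axis; with |UF| = 25.3, F = (38.0, -28.8). Then |MF| = |F − M| = 40.3.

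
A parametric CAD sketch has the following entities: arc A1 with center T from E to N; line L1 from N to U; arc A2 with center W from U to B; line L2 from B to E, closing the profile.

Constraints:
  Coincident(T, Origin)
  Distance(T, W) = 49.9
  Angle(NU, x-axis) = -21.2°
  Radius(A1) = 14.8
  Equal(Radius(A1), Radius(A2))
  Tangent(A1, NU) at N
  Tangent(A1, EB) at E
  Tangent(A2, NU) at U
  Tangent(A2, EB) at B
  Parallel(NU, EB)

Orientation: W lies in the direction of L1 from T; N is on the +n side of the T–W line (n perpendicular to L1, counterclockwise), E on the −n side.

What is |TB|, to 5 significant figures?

52.049

The slot axis is L1's direction at -21.2°, so u = (cos -21.2°, sin -21.2°) = (0.93232, -0.36162) and n = (−sin -21.2°, cos -21.2°) = (0.36162, 0.93232). T is at the origin and W lies 49.9 along u from T, so W = 49.9·u = (46.523, -18.045). Tangency of A1 to both parallel lines with radius 14.8 puts N and E at T ± 14.8·n: N = (5.3520, 13.798), E = (-5.3520, -13.798). Equal radii place U and B the same way about W: U = W + 14.8·n = (51.875, -4.2467), B = W − 14.8·n = (41.171, -31.843). Then |TB| = |B − T| = 52.049.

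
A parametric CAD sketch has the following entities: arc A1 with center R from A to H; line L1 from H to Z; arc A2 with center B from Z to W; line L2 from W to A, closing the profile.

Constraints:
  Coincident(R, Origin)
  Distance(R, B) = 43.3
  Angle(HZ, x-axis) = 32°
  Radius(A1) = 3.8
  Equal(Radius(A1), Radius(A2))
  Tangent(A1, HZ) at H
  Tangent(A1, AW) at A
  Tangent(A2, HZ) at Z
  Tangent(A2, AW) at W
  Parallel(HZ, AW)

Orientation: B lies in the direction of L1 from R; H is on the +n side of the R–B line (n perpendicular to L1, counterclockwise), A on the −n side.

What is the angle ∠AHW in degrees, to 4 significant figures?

80.04°

The slot axis is L1's direction at 32.0°, so u = (cos 32.0°, sin 32.0°) = (0.8480, 0.5299) and n = (−sin 32.0°, cos 32.0°) = (-0.5299, 0.8480). R is at the origin and B lies 43.3 along u from R, so B = 43.3·u = (36.72, 22.95). Tangency of A1 to both parallel lines with radius 3.8 puts H and A at R ± 3.8·n: H = (-2.014, 3.223), A = (2.014, -3.223). Equal radii place Z and W the same way about B: Z = B + 3.8·n = (34.71, 26.17), W = B − 3.8·n = (38.73, 19.72). Then cos ∠AHW = HA·HW / (|HA||HW|), giving 80.04°.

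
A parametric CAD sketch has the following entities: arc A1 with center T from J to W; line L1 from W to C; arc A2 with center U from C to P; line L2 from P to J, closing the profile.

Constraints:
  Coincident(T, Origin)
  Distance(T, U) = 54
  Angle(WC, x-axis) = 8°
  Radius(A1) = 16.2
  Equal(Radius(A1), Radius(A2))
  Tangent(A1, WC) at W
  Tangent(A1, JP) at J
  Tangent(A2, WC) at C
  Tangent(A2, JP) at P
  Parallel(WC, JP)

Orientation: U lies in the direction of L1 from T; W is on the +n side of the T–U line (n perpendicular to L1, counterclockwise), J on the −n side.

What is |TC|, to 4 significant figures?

56.38

Tangency of A1 to both parallel lines with radius 16.2 puts W and J at T ± 16.2·n: W = (-2.255, 16.04), J = (2.255, -16.04). Equal radii place C and P the same way about U: C = U + 16.2·n = (51.22, 23.56), P = U − 16.2·n = (55.73, -8.527). Then |TC| = |C − T| = 56.38.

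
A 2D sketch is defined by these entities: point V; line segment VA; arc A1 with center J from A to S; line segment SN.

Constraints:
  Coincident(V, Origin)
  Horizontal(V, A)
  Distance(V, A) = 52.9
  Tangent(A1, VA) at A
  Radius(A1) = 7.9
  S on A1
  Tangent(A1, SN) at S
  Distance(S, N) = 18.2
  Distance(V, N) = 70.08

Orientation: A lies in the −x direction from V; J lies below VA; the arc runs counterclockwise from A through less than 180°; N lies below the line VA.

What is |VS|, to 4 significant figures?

60.58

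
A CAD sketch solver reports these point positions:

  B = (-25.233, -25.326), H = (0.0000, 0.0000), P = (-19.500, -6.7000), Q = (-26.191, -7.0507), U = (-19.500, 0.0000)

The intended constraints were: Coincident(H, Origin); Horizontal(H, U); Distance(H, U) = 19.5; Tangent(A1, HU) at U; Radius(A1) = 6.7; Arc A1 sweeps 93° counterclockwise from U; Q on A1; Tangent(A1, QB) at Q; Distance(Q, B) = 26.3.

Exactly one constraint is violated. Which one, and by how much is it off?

Distance(Q, B) = 26.3 — off by 8.00.

H = (0.00, 0.00) ✓; H.y = 0.00, U.y = 0.00 ✓; |HU| = 19.50 ✓; ∠(PU, UH) = 90.00° ✓; |PU| = 6.700 ✓; bearing(P→Q) − bearing(P→U) = 93.00° ✓; |PQ| = 6.700 ✓; ∠(PQ, QB) = 90.00° ✓; |QB| = 18.30 ✗.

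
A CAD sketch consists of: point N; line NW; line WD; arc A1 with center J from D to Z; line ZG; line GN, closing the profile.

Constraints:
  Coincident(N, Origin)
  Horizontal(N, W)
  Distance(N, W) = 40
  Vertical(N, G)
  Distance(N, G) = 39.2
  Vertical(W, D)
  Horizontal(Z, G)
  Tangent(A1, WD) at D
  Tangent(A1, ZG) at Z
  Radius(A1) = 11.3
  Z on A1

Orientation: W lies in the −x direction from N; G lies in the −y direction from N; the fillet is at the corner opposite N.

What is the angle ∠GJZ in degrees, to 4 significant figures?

68.51°

N is at the origin; N and W share the same y with |NW| = 40.0 and W on the −x side, so W = (-40.00, 0.000). NG is vertical with |NG| = 39.2 and G on the −y side, so G = (0.000, -39.20). The virtual corner opposite N is at (-40.00, -39.20). The tangent condition forces JD to be normal to WD and since A1 is tangent to ZG there, JZ ⟂ ZG, with radius 11.3, so the center J sits 11.3 in from both sides at J = (-28.70, -27.90). That places the tangent points at D = (-40.00, -27.90) on WD and Z = (-28.70, -39.20) on ZG. Then cos ∠GJZ = JG·JZ / (|JG||JZ|), giving 68.51°.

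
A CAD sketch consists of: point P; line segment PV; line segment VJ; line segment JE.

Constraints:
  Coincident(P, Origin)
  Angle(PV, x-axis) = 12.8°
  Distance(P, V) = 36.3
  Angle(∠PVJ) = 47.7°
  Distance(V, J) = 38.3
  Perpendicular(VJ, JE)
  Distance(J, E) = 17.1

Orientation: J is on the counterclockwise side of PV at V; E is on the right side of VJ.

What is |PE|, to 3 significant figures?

46.1

P is at the origin; PV runs at 12.8° with length 36.3, so V = 36.3·(cos 12.8°, sin 12.8°) = (35.4, 8.04). ∠PVJ = 47.7°, so VJ runs at 12.8° + (180° − 47.7°) = 145° from the x-axis; with |VJ| = 38.3, J = V + 38.3·(cos 145°, sin 145°) = (3.99, 30.0). VJ is perpendicular to JE; with |JE| = 17.1 on the right of VJ, E = J + 17.1·(0.572, 0.820) = (13.8, 44.0). Then |PE| = |E − P| = 46.1.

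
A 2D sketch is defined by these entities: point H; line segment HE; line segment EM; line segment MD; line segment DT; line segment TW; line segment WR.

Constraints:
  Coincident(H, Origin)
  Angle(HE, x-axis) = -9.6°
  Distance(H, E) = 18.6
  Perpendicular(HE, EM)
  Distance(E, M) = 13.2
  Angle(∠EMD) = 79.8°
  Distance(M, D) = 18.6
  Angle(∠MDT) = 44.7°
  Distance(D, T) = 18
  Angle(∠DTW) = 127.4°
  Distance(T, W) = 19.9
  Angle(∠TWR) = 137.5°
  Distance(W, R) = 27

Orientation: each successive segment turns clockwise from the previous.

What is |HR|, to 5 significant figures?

55.699

H is at the origin; HE runs at -9.6° with length 18.6, so E = (18.340, -3.1019). HE ⟂ EM, so EM runs at -99.600°; with |EM| = 13.2, M = (16.138, -16.117). ∠EMD = 79.8° gives MD at 160.20° from the x-axis; with |MD| = 18.6, D = (-1.3622, -9.8165). ∠MDT = 44.7° gives DT at 24.900° from the x-axis; with |DT| = 18.0, T = (14.965, -2.2379). ∠DTW = 127.4° gives TW at -27.700° from the x-axis; with |TW| = 19.9, W = (32.584, -11.488). ∠TWR = 137.5° gives WR at -70.200° from the x-axis; with |WR| = 27.0, R = (41.730, -36.892). Then |HR| = |R − H| = 55.699.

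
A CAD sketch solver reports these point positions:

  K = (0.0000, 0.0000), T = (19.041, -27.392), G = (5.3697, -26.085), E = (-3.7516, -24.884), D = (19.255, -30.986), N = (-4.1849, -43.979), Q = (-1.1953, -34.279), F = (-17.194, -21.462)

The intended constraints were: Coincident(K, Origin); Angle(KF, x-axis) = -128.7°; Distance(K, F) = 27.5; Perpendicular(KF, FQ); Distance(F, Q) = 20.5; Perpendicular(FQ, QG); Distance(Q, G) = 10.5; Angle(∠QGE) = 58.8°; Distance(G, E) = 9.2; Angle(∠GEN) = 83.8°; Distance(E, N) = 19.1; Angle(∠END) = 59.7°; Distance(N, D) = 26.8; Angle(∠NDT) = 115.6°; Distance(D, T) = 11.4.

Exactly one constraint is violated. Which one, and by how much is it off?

Distance(D, T) = 11.4 — off by 7.80.

K = (0.00, 0.00) ✓; KF at -128.7° ✓; |KF| = 27.50 ✓; ∠(KF, FQ) = 90.00° ✓; |FQ| = 20.50 ✓; ∠(FQ, QG) = 90.00° ✓; |QG| = 10.50 ✓; ∠QGE = 58.80° ✓; |GE| = 9.200 ✓; ∠GEN = 83.80° ✓; |EN| = 19.10 ✓; ∠END = 59.70° ✓; |ND| = 26.80 ✓; ∠NDT = 115.6° ✓; |DT| = 3.600 ✗.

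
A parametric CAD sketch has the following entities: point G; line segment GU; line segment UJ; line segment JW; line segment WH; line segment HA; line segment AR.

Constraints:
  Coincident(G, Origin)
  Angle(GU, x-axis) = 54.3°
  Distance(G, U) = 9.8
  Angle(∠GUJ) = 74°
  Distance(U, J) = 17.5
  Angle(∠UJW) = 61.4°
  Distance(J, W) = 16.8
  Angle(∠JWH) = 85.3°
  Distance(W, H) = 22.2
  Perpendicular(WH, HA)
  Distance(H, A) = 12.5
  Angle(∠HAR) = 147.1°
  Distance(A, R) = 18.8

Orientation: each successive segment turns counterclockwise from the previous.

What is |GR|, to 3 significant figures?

27.8

G is at the origin; GU runs at 54.3° with length 9.8, so U = (5.72, 7.96). ∠GUJ = 74.0° gives UJ at 160° from the x-axis; with |UJ| = 17.5, J = (-10.8, 13.9). ∠UJW = 61.4° gives JW at -81.1° from the x-axis; with |JW| = 16.8, W = (-8.16, -2.74). ∠JWH = 85.3° gives WH at 13.6° from the x-axis; with |WH| = 22.2, H = (13.4, 2.48). WH ⟂ HA, so HA runs at 104°; with |HA| = 12.5, A = (10.5, 14.6). ∠HAR = 147.1° gives AR at 136° from the x-axis; with |AR| = 18.8, R = (-3.16, 27.6). Then |GR| = |R − G| = 27.8.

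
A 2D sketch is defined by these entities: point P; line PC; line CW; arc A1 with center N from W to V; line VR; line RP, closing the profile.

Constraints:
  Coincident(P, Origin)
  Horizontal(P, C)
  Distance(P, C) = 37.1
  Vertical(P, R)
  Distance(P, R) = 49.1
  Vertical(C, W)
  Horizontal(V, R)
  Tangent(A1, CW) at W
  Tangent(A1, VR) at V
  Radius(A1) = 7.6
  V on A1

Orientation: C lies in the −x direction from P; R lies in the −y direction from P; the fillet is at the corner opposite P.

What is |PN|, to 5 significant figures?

50.917

P is at the origin; PC is horizontal with |PC| = 37.1 and C on the −x side, so C = (-37.100, 0.0000). P and R share the same x with |PR| = 49.1 and R on the −y side, so R = (0.0000, -49.100). The virtual corner opposite P is at (-37.100, -49.100). The tangent condition forces NW to be normal to CW and A1 meets VR tangentially, so NV is at right angles to VR, with radius 7.6, so the center N sits 7.6 in from both sides at N = (-29.500, -41.500). Then |PN| = |N − P| = 50.917.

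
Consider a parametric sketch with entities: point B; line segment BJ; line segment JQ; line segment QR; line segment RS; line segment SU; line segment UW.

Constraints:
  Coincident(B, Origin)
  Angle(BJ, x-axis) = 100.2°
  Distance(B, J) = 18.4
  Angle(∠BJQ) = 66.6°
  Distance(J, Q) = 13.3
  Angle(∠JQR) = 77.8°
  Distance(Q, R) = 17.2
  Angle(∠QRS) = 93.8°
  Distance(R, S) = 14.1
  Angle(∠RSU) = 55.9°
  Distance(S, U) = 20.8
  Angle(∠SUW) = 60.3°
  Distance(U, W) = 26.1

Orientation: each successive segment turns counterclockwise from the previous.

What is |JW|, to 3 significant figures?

30.1

B is at the origin; BJ runs at 100.2° with length 18.4, so J = (-3.26, 18.1). ∠BJQ = 66.6° gives JQ at -146° from the x-axis; with |JQ| = 13.3, Q = (-14.3, 10.7). ∠JQR = 77.8° gives QR at -44.2° from the x-axis; with |QR| = 17.2, R = (-2.01, -1.24). ∠QRS = 93.8° gives RS at 42.0° from the x-axis; with |RS| = 14.1, S = (8.47, 8.19). ∠RSU = 55.9° gives SU at 166° from the x-axis; with |SU| = 20.8, U = (-11.7, 13.2). ∠SUW = 60.3° gives UW at -74.2° from the x-axis; with |UW| = 26.1, W = (-4.61, -11.9). Then |JW| = |W − J| = 30.1.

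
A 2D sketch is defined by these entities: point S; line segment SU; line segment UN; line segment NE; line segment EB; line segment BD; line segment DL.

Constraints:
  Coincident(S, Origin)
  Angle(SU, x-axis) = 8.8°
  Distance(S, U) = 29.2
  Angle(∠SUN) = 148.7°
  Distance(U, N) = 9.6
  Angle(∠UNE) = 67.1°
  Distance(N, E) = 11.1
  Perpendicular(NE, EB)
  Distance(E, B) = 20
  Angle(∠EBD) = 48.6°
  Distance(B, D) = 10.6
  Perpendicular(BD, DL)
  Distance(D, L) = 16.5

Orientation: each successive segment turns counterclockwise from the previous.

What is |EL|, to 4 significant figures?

3.023

S is at the origin; SU runs at 8.8° with length 29.2, so U = (28.86, 4.467). ∠SUN = 148.7° gives UN at 40.10° from the x-axis; with |UN| = 9.6, N = (36.20, 10.65). ∠UNE = 67.1° gives NE at 153.0° from the x-axis; with |NE| = 11.1, E = (26.31, 15.69). NE ⟂ EB, so EB runs at -117.0°; with |EB| = 20.0, B = (17.23, -2.130). ∠EBD = 48.6° gives BD at 14.40° from the x-axis; with |BD| = 10.6, D = (27.50, 0.5061). The perpendicularity gives DL at right angles to BD, so DL runs at 104.4°; with |DL| = 16.5, L = (23.39, 16.49). Then |EL| = |L − E| = 3.023.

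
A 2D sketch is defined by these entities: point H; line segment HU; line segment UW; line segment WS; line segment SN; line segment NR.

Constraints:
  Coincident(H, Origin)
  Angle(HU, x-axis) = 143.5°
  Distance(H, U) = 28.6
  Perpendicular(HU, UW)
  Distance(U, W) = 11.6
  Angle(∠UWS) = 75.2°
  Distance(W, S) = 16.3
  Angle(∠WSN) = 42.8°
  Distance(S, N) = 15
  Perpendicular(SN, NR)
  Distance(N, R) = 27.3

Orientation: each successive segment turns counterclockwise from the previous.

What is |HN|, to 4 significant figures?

26.09

H is at the origin; HU runs at 143.5° with length 28.6, so U = (-22.99, 17.01). HU is perpendicular to UW, so UW runs at -126.5°; with |UW| = 11.6, W = (-29.89, 7.687). ∠UWS = 75.2° gives WS at -21.70° from the x-axis; with |WS| = 16.3, S = (-14.75, 1.660). ∠WSN = 42.8° gives SN at 115.5° from the x-axis; with |SN| = 15.0, N = (-21.20, 15.20). Then |HN| = |N − H| = 26.09.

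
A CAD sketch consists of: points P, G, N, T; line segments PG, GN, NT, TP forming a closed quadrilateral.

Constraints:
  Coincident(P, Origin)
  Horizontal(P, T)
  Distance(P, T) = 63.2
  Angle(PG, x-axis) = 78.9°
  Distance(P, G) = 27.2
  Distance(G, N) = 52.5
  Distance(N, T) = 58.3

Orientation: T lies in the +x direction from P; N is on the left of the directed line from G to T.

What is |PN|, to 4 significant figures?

74.41

Checks: |GN| = 52.50 ✓; |NT| = 58.30 ✓.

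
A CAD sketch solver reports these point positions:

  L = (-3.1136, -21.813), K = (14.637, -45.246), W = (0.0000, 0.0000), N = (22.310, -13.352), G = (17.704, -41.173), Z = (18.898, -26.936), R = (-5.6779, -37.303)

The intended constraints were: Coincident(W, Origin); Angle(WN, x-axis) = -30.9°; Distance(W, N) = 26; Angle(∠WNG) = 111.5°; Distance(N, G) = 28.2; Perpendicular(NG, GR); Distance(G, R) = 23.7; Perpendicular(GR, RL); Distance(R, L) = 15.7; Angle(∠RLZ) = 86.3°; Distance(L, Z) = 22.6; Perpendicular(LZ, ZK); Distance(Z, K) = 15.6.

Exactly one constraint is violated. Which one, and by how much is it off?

Distance(Z, K) = 15.6 — off by 3.20.

W = (0.00, 0.00) ✓; WN at -30.90° ✓; |WN| = 26.00 ✓; ∠WNG = 111.5° ✓; |NG| = 28.20 ✓; ∠(NG, GR) = 90.00° ✓; |GR| = 23.70 ✓; ∠(GR, RL) = 90.00° ✓; |RL| = 15.70 ✓; ∠RLZ = 86.30° ✓; |LZ| = 22.60 ✓; ∠(LZ, ZK) = 90.00° ✓; |ZK| = 18.80 ✗.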